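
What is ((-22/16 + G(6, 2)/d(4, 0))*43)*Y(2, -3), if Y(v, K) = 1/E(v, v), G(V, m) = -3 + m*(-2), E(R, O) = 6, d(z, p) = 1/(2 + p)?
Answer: -1763/16 ≈ -110.19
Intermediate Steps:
G(V, m) = -3 - 2*m
Y(v, K) = 1/6
((-22/16 + G(6, 2)/d(4, 0))*43)*Y(2, -3) = ((-22/16 + (-3 - 2*2)/(1/(2 + 0)))*43)*(1/6) = ((-22*1/16 + (-3 - 4)/(1/2))*43)*(1/6) = ((-11/8 - 7/1/2)*43)*(1/6) = ((-11/8 - 7*2)*43)*(1/6) = ((-11/8 - 14)*43)*(1/6) = -123/8*43*(1/6) = -5289/8*1/6 = -1763/16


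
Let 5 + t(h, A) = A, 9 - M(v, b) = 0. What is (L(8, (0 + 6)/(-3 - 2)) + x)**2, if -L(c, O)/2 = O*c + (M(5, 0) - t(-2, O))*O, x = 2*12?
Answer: 3968064/625 ≈ 6348.9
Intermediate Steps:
M(v, b) = 9 (M(v, b) = 9 - 1*0 = 9 + 0 = 9)
t(h, A) = -5 + A
x = 24
L(c, O) = -2*O*c - 2*O*(14 - O) (L(c, O) = -2*(O*c + (9 - (-5 + O))*O) = -2*(O*c + (9 + (5 - O))*O) = -2*(O*c + (14 - O)*O) = -2*(O*c + O*(14 - O)) = -2*O*c - 2*O*(14 - O))
(L(8, (0 + 6)/(-3 - 2)) + x)**2 = (2*((0 + 6)/(-3 - 2))*(-14 + (0 + 6)/(-3 - 2) - 1*8) + 24)**2 = (2*(6/(-5))*(-14 + 6/(-5) - 8) + 24)**2 = (2*(6*(-1/5))*(-14 + 6*(-1/5) - 8) + 24)**2 = (2*(-6/5)*(-14 - 6/5 - 8) + 24)**2 = (2*(-6/5)*(-116/5) + 24)**2 = (1392/25 + 24)**2 = (1992/25)**2 = 3968064/625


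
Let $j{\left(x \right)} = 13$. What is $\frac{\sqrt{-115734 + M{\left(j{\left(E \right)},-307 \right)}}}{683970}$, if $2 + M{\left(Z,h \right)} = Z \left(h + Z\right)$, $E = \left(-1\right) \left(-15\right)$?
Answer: $\frac{i \sqrt{119558}}{683970} \approx 0.00050554 i$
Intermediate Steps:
$E = 15$
$M{\left(Z,h \right)} = -2 + Z \left(Z + h\right)$ ($M{\left(Z,h \right)} = -2 + Z \left(h + Z\right) = -2 + Z \left(Z + h\right)$)
$\frac{\sqrt{-115734 + M{\left(j{\left(E \right)},-307 \right)}}}{683970} = \frac{\sqrt{-115734 + \left(-2 + 13^{2} + 13 \left(-307\right)\right)}}{683970} = \sqrt{-115734 - 3824} \cdot \frac{1}{683970} = \sqrt{-119558} \cdot \frac{1}{683970} = i \sqrt{119558} \cdot \frac{1}{683970} = \frac{i \sqrt{119558}}{683970}$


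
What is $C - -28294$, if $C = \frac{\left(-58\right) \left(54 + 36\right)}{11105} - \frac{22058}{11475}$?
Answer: $\frac{721039205932}{25485975} \approx 28292.0$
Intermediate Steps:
$C = - \frac{60970718}{25485975}$ ($C = \left(-58\right) 90 \cdot \frac{1}{11105} - \frac{22058}{11475} = \left(-5220\right) \frac{1}{11105} - \frac{22058}{11475} = - \frac{1044}{2221} - \frac{22058}{11475} = - \frac{60970718}{25485975} \approx -2.3923$)
$C - -28294 = - \frac{60970718}{25485975} - -28294 = - \frac{60970718}{25485975} + 28294 = \frac{721039205932}{25485975}$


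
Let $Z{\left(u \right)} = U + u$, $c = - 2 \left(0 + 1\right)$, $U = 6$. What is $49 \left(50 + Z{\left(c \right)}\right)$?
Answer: $2646$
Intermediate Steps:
$c = -2$ ($c = \left(-2\right) 1 = -2$)
$Z{\left(u \right)} = 6 + u$
$49 \left(50 + Z{\left(c \right)}\right) = 49 \left(50 + \left(6 - 2\right)\right) = 49 \left(50 + 4\right) = 49 \cdot 54 = 2646$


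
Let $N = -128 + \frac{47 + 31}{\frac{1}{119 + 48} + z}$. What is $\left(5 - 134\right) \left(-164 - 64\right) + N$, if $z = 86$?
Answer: $\frac{420619118}{14363} \approx 29285.0$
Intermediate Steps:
$N = - \frac{1825438}{14363}$ ($N = -128 + \frac{47 + 31}{\frac{1}{119 + 48} + 86} = -128 + \frac{78}{\frac{1}{167} + 86} = -128 + \frac{78}{\frac{14363}{167}} = -128 + 78 \cdot \frac{167}{14363} = -128 + \frac{13026}{14363} = - \frac{1825438}{14363} \approx -127.09$)
$\left(5 - 134\right) \left(-164 - 64\right) + N = \left(5 - 134\right) \left(-164 - 64\right) - \frac{1825438}{14363} = \left(-129\right) \left(-228\right) - \frac{1825438}{14363} = 29412 - \frac{1825438}{14363} = \frac{420619118}{14363}$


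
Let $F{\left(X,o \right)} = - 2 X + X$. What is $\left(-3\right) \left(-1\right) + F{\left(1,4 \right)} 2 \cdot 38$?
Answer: $-73$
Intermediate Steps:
$F{\left(X,o \right)} = - X$
$\left(-3\right) \left(-1\right) + F{\left(1,4 \right)} 2 \cdot 38 = \left(-3\right) \left(-1\right) + \left(-1\right) 1 \cdot 2 \cdot 38 = 3 + \left(-1\right) 2 \cdot 38 = 3 - 76 = -73$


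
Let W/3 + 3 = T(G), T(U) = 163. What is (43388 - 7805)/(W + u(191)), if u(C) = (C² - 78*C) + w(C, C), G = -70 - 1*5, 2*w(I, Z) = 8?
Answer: 35583/22067 ≈ 1.6125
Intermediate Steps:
w(I, Z) = 4 (w(I, Z) = (½)*8 = 4)
G = -75 (G = -70 - 5 = -75)
W = 480 (W = -9 + 3*163 = -9 + 489 = 480)
u(C) = 4 + C² - 78*C (u(C) = (C² - 78*C) + 4 = 4 + C² - 78*C)
(43388 - 7805)/(W + u(191)) = (43388 - 7805)/(480 + (4 + 191² - 78*191)) = 35583/(480 + (4 + 36481 - 14898)) = 35583/(480 + 21587) = 35583/22067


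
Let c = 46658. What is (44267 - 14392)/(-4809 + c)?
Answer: 29875/41849 ≈ 0.71388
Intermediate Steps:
(44267 - 14392)/(-4809 + c) = (44267 - 14392)/(-4809 + 46658) = 29875/41849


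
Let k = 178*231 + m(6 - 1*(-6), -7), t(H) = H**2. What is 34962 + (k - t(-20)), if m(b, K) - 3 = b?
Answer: 75695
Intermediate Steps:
m(b, K) = 3 + b
k = 41133 (k = 178*231 + (3 + (6 - 1*(-6))) = 41118 + (3 + (6 + 6)) = 41118 + (3 + 12) = 41118 + 15 = 41133)
34962 + (k - t(-20)) = 34962 + (41133 - 1*(-20)**2) = 34962 + (41133 - 1*400) = 34962 + (41133 - 400) = 34962 + 40733 = 75695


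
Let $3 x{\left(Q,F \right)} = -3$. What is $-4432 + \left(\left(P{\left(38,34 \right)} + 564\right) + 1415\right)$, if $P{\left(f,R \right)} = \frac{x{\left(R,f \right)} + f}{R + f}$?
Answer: $- \frac{176579}{72} \approx -2452.5$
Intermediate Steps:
$x{\left(Q,F \right)} = -1$ ($x{\left(Q,F \right)} = \frac{1}{3} \left(-3\right) = -1$)
$P{\left(f,R \right)} = \frac{-1 + f}{R + f}$
$-4432 + \left(\left(P{\left(38,34 \right)} + 564\right) + 1415\right) = -4432 + \left(\left(\frac{-1 + 38}{34 + 38} + 564\right) + 1415\right) = -4432 + \left(\left(\frac{1}{72} \cdot 37 + 564\right) + 1415\right) = -4432 + \left(\left(\frac{37}{72} + 564\right) + 1415\right) = -4432 + \left(\frac{40645}{72} + 1415\right) = -4432 + \frac{142525}{72} = - \frac{176579}{72}$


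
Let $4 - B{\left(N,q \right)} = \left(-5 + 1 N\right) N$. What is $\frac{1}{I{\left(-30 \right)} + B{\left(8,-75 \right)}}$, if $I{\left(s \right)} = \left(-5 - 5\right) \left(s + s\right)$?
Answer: $\frac{1}{580} \approx 0.0017241$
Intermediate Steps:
$B{\left(N,q \right)} = 4 - N \left(-5 + N\right)$ ($B{\left(N,q \right)} = 4 - \left(-5 + 1 N\right) N = 4 - \left(-5 + N\right) N = 4 - N \left(-5 + N\right)$)
$I{\left(s \right)} = - 20 s$ ($I{\left(s \right)} = \left(-5 - 5\right) 2 s = - 10 \cdot 2 s = - 20 s$)
$\frac{1}{I{\left(-30 \right)} + B{\left(8,-75 \right)}} = \frac{1}{\left(-20\right) \left(-30\right) + \left(4 - 8^{2} + 5 \cdot 8\right)} = \frac{1}{600 + \left(4 - 64 + 40\right)} = \frac{1}{600 - 20} = \frac{1}{580}$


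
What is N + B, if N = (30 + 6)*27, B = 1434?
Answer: 2406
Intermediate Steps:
N = 972 (N = 36*27 = 972)
N + B = 972 + 1434 = 2406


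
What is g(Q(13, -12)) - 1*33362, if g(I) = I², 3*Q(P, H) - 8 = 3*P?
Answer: -298049/9 ≈ -33117.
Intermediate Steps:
Q(P, H) = 8/3 + P (Q(P, H) = 8/3 + (3*P)/3 = 8/3 + P)
g(Q(13, -12)) - 1*33362 = (8/3 + 13)² - 1*33362 = (47/3)² - 33362 = 2209/9 - 33362 = -298049/9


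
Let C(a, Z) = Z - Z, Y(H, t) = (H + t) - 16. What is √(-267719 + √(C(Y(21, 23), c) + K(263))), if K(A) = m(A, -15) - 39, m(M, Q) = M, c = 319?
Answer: √(-267719 + 4*√14) ≈ 517.4*I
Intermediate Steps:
Y(H, t) = -16 + H + t
C(a, Z) = 0
K(A) = -39 + A (K(A) = A - 39 = -39 + A)
√(-267719 + √(C(Y(21, 23), c) + K(263))) = √(-267719 + √(0 + (-39 + 263))) = √(-267719 + √(0 + 224)) = √(-267719 + √224) = √(-267719 + 4*√14)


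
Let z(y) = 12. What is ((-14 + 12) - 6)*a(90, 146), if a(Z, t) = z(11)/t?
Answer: -48/73 ≈ -0.65753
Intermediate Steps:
a(Z, t) = 12/t
((-14 + 12) - 6)*a(90, 146) = ((-14 + 12) - 6)*(12/146) = (-2 - 6)*(12*(1/146)) = -8*6/73 = -48/73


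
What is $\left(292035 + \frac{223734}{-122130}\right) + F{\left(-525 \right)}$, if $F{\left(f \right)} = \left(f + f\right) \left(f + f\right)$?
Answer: $\frac{28385722636}{20355} \approx 1.3945 \cdot 10^{6}$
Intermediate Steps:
$F{\left(f \right)} = 4 f^{2}$ ($F{\left(f \right)} = 2 f 2 f = 4 f^{2}$)
$\left(292035 + \frac{223734}{-122130}\right) + F{\left(-525 \right)} = \left(292035 + \frac{223734}{-122130}\right) + 4 \left(-525\right)^{2} = \left(292035 + 223734 \left(- \frac{1}{122130}\right)\right) + 4 \cdot 275625 = \left(292035 - \frac{37289}{20355}\right) + 1102500 = \frac{5944335136}{20355} + 1102500 = \frac{28385722636}{20355}$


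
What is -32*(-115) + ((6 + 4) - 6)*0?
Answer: 3680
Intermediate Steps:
-32*(-115) + ((6 + 4) - 6)*0 = 3680 + (10 - 6)*0 = 3680 + 4*0 = 3680 + 0 = 3680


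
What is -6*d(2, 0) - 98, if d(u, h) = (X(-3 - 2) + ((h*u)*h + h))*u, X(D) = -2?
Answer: -74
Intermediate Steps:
d(u, h) = u*(-2 + h + u*h²) (d(u, h) = (-2 + ((h*u)*h + h))*u = (-2 + (u*h² + h))*u = (-2 + (h + u*h²))*u = (-2 + h + u*h²)*u = u*(-2 + h + u*h²))
-6*d(2, 0) - 98 = -12*(-2 + 0 + 2*0²) - 98 = -12*(-2 + 0 + 2*0) - 98 = -12*(-2 + 0 + 0) - 98 = -12*(-2) - 98 = -6*(-4) - 98 = 24 - 98 = -74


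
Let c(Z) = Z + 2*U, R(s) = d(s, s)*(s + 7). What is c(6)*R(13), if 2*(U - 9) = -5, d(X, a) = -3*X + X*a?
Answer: 49400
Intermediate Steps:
U = 13/2 (U = 9 + (½)*(-5) = 9 - 5/2 = 13/2 ≈ 6.5000)
R(s) = s*(-3 + s)*(7 + s) (R(s) = (s*(-3 + s))*(s + 7) = (s*(-3 + s))*(7 + s) = s*(-3 + s)*(7 + s))
c(Z) = 13 + Z (c(Z) = Z + 2*(13/2) = Z + 13 = 13 + Z)
c(6)*R(13) = (13 + 6)*(13*(-3 + 13)*(7 + 13)) = 19*(13*10*20) = 19*2600 = 49400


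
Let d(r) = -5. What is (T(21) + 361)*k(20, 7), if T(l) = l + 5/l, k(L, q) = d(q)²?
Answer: 200675/21 ≈ 9556.0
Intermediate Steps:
k(L, q) = 25 (k(L, q) = (-5)² = 25)
(T(21) + 361)*k(20, 7) = ((21 + 5/21) + 361)*25 = (446/21 + 361)*25 = (8027/21)*25 = 200675/21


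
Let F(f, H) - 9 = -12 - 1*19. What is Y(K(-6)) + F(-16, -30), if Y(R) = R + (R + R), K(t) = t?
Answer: -40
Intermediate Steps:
F(f, H) = -22 (F(f, H) = 9 + (-12 - 1*19) = 9 + (-12 - 19) = 9 - 31 = -22)
Y(R) = 3*R (Y(R) = R + 2*R = 3*R)
Y(K(-6)) + F(-16, -30) = 3*(-6) - 22 = -18 - 22 = -40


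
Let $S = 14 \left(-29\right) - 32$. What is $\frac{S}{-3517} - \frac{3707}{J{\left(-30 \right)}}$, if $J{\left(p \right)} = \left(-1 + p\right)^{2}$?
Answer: $- \frac{12616601}{3379837} \approx -3.7329$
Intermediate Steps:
$S = -438$ ($S = -406 - 32 = -438$)
$\frac{S}{-3517} - \frac{3707}{J{\left(-30 \right)}} = - \frac{438}{-3517} - \frac{3707}{\left(-1 - 30\right)^{2}} = \left(-438\right) \left(- \frac{1}{3517}\right) - \frac{3707}{\left(-31\right)^{2}} = \frac{438}{3517} - \frac{3707}{961} = - \frac{12616601}{3379837}$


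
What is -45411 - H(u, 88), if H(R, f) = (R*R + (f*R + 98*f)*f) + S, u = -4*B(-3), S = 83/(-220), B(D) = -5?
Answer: -211112577/220 ≈ -9.5960e+5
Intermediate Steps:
S = -83/220 (S = 83*(-1/220) = -83/220 ≈ -0.37727)
u = 20 (u = -4*(-5) = 20)
H(R, f) = -83/220 + R² + f*(98*f + R*f) (H(R, f) = (R*R + (f*R + 98*f)*f) - 83/220 = (R² + (R*f + 98*f)*f) - 83/220 = (R² + (98*f + R*f)*f) - 83/220 = (R² + f*(98*f + R*f)) - 83/220 = -83/220 + R² + f*(98*f + R*f))
-45411 - H(u, 88) = -45411 - (-83/220 + 20² + 98*88² + 20*88²) = -45411 - (-83/220 + 400 + 98*7744 + 20*7744) = -45411 - (-83/220 + 400 + 758912 + 154880) = -45411 - 1*201122157/220 = -45411 - 201122157/220 = -211112577/220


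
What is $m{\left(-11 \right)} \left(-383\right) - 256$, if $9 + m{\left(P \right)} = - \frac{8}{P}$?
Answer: $\frac{32037}{11} \approx 2912.5$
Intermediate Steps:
$m{\left(P \right)} = -9 - \frac{8}{P}$
$m{\left(-11 \right)} \left(-383\right) - 256 = \left(-9 - \frac{8}{-11}\right) \left(-383\right) - 256 = \left(-9 - - \frac{8}{11}\right) \left(-383\right) - 256 = \left(-9 + \frac{8}{11}\right) \left(-383\right) - 256 = \left(- \frac{91}{11}\right) \left(-383\right) - 256 = \frac{34853}{11} - 256 = \frac{32037}{11}$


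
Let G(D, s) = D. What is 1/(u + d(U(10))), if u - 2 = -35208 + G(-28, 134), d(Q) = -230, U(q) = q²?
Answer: -1/35464 ≈ -2.8198e-5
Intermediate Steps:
u = -35234 (u = 2 + (-35208 - 28) = 2 - 35236 = -35234)
1/(u + d(U(10))) = 1/(-35234 - 230) = 1/(-35464) = -1/35464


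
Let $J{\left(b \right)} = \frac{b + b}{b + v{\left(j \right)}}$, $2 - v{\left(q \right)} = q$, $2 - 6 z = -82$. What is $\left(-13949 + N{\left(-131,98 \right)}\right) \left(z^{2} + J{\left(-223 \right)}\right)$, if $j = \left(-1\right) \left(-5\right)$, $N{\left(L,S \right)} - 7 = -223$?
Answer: $- \frac{316885215}{113} \approx -2.8043 \cdot 10^{6}$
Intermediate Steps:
$z = 14$ ($z = \frac{1}{3} - - \frac{41}{3} = \frac{1}{3} + \frac{41}{3} = 14$)
$N{\left(L,S \right)} = -216$ ($N{\left(L,S \right)} = 7 - 223 = -216$)
$j = 5$
$v{\left(q \right)} = 2 - q$
$J{\left(b \right)} = \frac{2 b}{-3 + b}$ ($J{\left(b \right)} = \frac{b + b}{b + \left(2 - 5\right)} = \frac{2 b}{b + \left(2 - 5\right)} = \frac{2 b}{b - 3} = \frac{2 b}{-3 + b}$)
$\left(-13949 + N{\left(-131,98 \right)}\right) \left(z^{2} + J{\left(-223 \right)}\right) = \left(-13949 - 216\right) \left(14^{2} + 2 \left(-223\right) \frac{1}{-3 - 223}\right) = - 14165 \left(196 + 2 \left(-223\right) \frac{1}{-226}\right) = - 14165 \left(196 + 2 \left(-223\right) \left(- \frac{1}{226}\right)\right) = - 14165 \left(196 + \frac{223}{113}\right) = \left(-14165\right) \frac{22371}{113} = - \frac{316885215}{113}$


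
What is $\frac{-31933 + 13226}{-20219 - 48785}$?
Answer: $\frac{1439}{5308} \approx 0.2711$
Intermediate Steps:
$\frac{-31933 + 13226}{-20219 - 48785} = - \frac{18707}{-69004} = \left(-18707\right) \left(- \frac{1}{69004}\right) = \frac{1439}{5308}$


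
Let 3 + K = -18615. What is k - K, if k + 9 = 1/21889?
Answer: 407332402/21889 ≈ 18609.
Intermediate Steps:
K = -18618 (K = -3 - 18615 = -18618)
k = -197000/21889 (k = -9 + 1/21889 = -197000/21889 ≈ -9.0000)
k - K = -197000/21889 - 1*(-18618) = -197000/21889 + 18618 = 407332402/21889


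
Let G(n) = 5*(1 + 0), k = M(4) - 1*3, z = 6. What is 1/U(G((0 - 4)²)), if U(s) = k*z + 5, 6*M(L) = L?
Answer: -⅑ ≈ -0.11111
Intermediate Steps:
M(L) = L/6
k = -7/3 (k = (⅙)*4 - 1*3 = ⅔ - 3 = -7/3 ≈ -2.3333)
G(n) = 5 (G(n) = 5*1 = 5)
U(s) = -9 (U(s) = -7/3*6 + 5 = -14 + 5 = -9)
1/U(G((0 - 4)²)) = 1/(-9) = -⅑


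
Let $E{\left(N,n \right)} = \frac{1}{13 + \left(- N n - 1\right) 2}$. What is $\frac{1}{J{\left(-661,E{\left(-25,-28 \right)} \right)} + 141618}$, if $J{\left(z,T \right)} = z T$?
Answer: $\frac{1389}{196708063} \approx 7.0612 \cdot 10^{-6}$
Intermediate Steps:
$E{\left(N,n \right)} = \frac{1}{11 - 2 N n}$ ($E{\left(N,n \right)} = \frac{1}{13 + \left(- N n - 1\right) 2} = \frac{1}{13 + \left(-1 - N n\right) 2} = \frac{1}{13 - \left(2 + 2 N n\right)} = \frac{1}{11 - 2 N n}$)
$J{\left(z,T \right)} = T z$
$\frac{1}{J{\left(-661,E{\left(-25,-28 \right)} \right)} + 141618} = \frac{1}{- \frac{1}{-11 + 2 \left(-25\right) \left(-28\right)} \left(-661\right) + 141618} = \frac{1}{- \frac{1}{-11 + 1400} \left(-661\right) + 141618} = \frac{1}{- \frac{1}{1389} \left(-661\right) + 141618} = \frac{1}{\left(-1\right) \frac{1}{1389} \left(-661\right) + 141618} = \frac{1}{\left(- \frac{1}{1389}\right) \left(-661\right) + 141618} = \frac{1}{\frac{661}{1389} + 141618} = \frac{1}{\frac{196708063}{1389}} = \frac{1389}{196708063}$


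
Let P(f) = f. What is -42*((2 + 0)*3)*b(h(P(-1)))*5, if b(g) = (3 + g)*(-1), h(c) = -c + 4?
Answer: 10080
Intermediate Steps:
h(c) = 4 - c
b(g) = -3 - g
-42*((2 + 0)*3)*b(h(P(-1)))*5 = -42*((2 + 0)*3)*(-3 - (4 - 1*(-1)))*5 = -42*(2*3)*(-3 - (4 + 1))*5 = -42*6*(-3 - 1*5)*5 = -42*6*(-3 - 5)*5 = -42*6*(-8)*5 = -(-2016)*5 = -42*(-240) = 10080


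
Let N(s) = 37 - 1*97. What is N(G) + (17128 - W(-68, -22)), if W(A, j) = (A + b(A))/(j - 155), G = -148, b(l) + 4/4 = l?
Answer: 3020899/177 ≈ 17067.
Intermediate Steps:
b(l) = -1 + l
N(s) = -60 (N(s) = 37 - 97 = -60)
W(A, j) = (-1 + 2*A)/(-155 + j) (W(A, j) = (A + (-1 + A))/(j - 155) = (-1 + 2*A)/(-155 + j))
N(G) + (17128 - W(-68, -22)) = -60 + (17128 - (-1 + 2*(-68))/(-155 - 22)) = -60 + (17128 - (-1 - 136)/(-177)) = -60 + (17128 - (-1)*(-137)/177) = -60 + (17128 - 1*137/177) = -60 + (17128 - 137/177) = -60 + 3031519/177 = 3020899/177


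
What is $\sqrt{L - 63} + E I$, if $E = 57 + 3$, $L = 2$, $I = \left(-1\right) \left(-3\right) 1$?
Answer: $180 + i \sqrt{61} \approx 180.0 + 7.8102 i$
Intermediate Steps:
$I = 3$ ($I = 3 \cdot 1 = 3$)
$E = 60$
$\sqrt{L - 63} + E I = \sqrt{2 - 63} + 60 \cdot 3 = \sqrt{-61} + 180 = i \sqrt{61} + 180 = 180 + i \sqrt{61}$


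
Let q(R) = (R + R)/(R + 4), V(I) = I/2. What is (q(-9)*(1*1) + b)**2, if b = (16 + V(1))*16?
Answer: 1790244/25 ≈ 71610.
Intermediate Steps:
V(I) = I/2 (V(I) = I*(1/2) = I/2)
q(R) = 2*R/(4 + R) (q(R) = (2*R)/(4 + R) = 2*R/(4 + R))
b = 264 (b = (16 + (1/2)*1)*16 = (16 + 1/2)*16 = (33/2)*16 = 264)
(q(-9)*(1*1) + b)**2 = ((2*(-9)/(4 - 9))*(1*1) + 264)**2 = ((2*(-9)/(-5))*1 + 264)**2 = ((2*(-9)*(-1/5))*1 + 264)**2 = ((18/5)*1 + 264)**2 = (18/5 + 264)**2 = (1338/5)**2 = 1790244/25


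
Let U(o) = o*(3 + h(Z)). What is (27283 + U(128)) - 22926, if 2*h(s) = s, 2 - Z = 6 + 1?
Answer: 4421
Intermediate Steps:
Z = -5 (Z = 2 - (6 + 1) = 2 - 1*7 = 2 - 7 = -5)
h(s) = s/2
U(o) = o/2 (U(o) = o*(3 + (1/2)*(-5)) = o*(3 - 5/2) = o*(1/2) = o/2)
(27283 + U(128)) - 22926 = (27283 + (1/2)*128) - 22926 = (27283 + 64) - 22926 = 27347 - 22926 = 4421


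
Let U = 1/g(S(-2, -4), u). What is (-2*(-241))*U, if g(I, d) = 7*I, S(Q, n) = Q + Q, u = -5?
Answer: -241/14 ≈ -17.214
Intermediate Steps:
S(Q, n) = 2*Q
U = -1/28 (U = 1/(7*(2*(-2))) = 1/(7*(-4)) = 1/(-28) = -1/28 ≈ -0.035714)
(-2*(-241))*U = -2*(-241)*(-1/28) = 482*(-1/28) = -241/14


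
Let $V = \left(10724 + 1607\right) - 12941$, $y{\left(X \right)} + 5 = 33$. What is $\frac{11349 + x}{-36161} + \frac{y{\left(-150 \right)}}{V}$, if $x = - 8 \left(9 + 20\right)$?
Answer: $- \frac{3896939}{11029105} \approx -0.35333$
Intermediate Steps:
$x = -232$ ($x = \left(-8\right) 29 = -232$)
$y{\left(X \right)} = 28$ ($y{\left(X \right)} = -5 + 33 = 28$)
$V = -610$ ($V = 12331 - 12941 = -610$)
$\frac{11349 + x}{-36161} + \frac{y{\left(-150 \right)}}{V} = \frac{11349 - 232}{-36161} + \frac{28}{-610} = 11117 \left(- \frac{1}{36161}\right) + 28 \left(- \frac{1}{610}\right) = - \frac{11117}{36161} - \frac{14}{305} = - \frac{3896939}{11029105}$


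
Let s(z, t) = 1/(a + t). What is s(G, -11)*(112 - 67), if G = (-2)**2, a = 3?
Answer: -45/8 ≈ -5.6250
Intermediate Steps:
G = 4
s(z, t) = 1/(3 + t)
s(G, -11)*(112 - 67) = (112 - 67)/(3 - 11) = 45/(-8) = -1/8*45 = -45/8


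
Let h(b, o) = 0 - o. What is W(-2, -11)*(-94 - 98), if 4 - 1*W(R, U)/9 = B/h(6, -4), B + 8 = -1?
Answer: -10800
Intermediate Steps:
B = -9 (B = -8 - 1 = -9)
h(b, o) = -o
W(R, U) = 225/4 (W(R, U) = 36 - (-81)/((-1*(-4))) = 36 - (-81)/4 = 36 - 9*(-9/4) = 36 + 81/4 = 225/4)
W(-2, -11)*(-94 - 98) = 225*(-94 - 98)/4 = (225/4)*(-192) = -10800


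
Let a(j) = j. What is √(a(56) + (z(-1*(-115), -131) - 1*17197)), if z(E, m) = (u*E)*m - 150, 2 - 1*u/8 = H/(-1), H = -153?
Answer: √18181229 ≈ 4263.9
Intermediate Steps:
u = -1208 (u = 16 - (-1224)/(-1) = 16 - (-1224)*(-1) = 16 - 8*153 = 16 - 1224 = -1208)
z(E, m) = -150 - 1208*E*m (z(E, m) = (-1208*E)*m - 150 = -1208*E*m - 150 = -150 - 1208*E*m)
√(a(56) + (z(-1*(-115), -131) - 1*17197)) = √(56 + ((-150 - 1208*(-1*(-115))*(-131)) - 1*17197)) = √(56 + ((-150 - 1208*115*(-131)) - 17197)) = √(56 + ((-150 + 18198520) - 17197)) = √(56 + (18198370 - 17197)) = √(56 + 18181173) = √18181229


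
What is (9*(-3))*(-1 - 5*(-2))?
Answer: -243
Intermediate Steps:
(9*(-3))*(-1 - 5*(-2)) = -27*(-1 + 10) = -27*9 = -243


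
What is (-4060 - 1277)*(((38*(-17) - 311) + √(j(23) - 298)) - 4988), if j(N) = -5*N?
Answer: 31728465 - 5337*I*√413 ≈ 3.1728e+7 - 1.0846e+5*I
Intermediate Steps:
(-4060 - 1277)*(((38*(-17) - 311) + √(j(23) - 298)) - 4988) = (-4060 - 1277)*(((38*(-17) - 311) + √(-5*23 - 298)) - 4988) = -5337*(((-646 - 311) + √(-115 - 298)) - 4988) = -5337*((-957 + √(-413)) - 4988) = -5337*((-957 + I*√413) - 4988) = -5337*(-5945 + I*√413) = 31728465 - 5337*I*√413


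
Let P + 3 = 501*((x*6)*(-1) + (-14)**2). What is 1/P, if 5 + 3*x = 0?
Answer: 1/103203 ≈ 9.6896e-6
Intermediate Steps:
x = -5/3 (x = -5/3 + (1/3)*0 = -5/3 + 0 = -5/3 ≈ -1.6667)
P = 103203 (P = -3 + 501*(-5/3*6*(-1) + (-14)**2) = -3 + 501*(-10*(-1) + 196) = -3 + 501*(10 + 196) = -3 + 501*206 = -3 + 103206 = 103203)
1/P = 1/103203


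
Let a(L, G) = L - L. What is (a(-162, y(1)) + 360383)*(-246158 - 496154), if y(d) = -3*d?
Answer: -267516625496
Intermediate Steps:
a(L, G) = 0
(a(-162, y(1)) + 360383)*(-246158 - 496154) = (0 + 360383)*(-246158 - 496154) = 360383*(-742312) = -267516625496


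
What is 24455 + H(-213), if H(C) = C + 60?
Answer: 24302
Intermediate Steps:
H(C) = 60 + C
24455 + H(-213) = 24455 + (60 - 213) = 24455 - 153 = 24302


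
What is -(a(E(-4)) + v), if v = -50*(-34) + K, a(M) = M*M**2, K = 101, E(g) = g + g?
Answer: -1289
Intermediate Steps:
E(g) = 2*g
a(M) = M**3
v = 1801 (v = -50*(-34) + 101 = 1700 + 101 = 1801)
-(a(E(-4)) + v) = -((2*(-4))**3 + 1801) = -((-8)**3 + 1801) = -(-512 + 1801) = -1*1289 = -1289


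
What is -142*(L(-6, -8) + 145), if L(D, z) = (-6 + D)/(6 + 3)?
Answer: -61202/3 ≈ -20401.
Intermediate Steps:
L(D, z) = -⅔ + D/9 (L(D, z) = (-6 + D)/9 = (-6 + D)*(⅑) = -⅔ + D/9)
-142*(L(-6, -8) + 145) = -142*((-⅔ + (⅑)*(-6)) + 145) = -142*((-⅔ - ⅔) + 145) = -142*(-4/3 + 145) = -142*431/3 = -61202/3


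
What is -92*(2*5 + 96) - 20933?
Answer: -30685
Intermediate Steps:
-92*(2*5 + 96) - 20933 = -92*(10 + 96) - 20933 = -92*106 - 20933 = -9752 - 20933 = -30685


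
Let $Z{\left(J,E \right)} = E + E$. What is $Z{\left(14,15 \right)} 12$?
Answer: $360$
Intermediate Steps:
$Z{\left(J,E \right)} = 2 E$
$Z{\left(14,15 \right)} 12 = 2 \cdot 15 \cdot 12 = 30 \cdot 12 = 360$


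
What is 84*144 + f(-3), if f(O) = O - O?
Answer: 12096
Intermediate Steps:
f(O) = 0
84*144 + f(-3) = 84*144 + 0 = 12096 + 0 = 12096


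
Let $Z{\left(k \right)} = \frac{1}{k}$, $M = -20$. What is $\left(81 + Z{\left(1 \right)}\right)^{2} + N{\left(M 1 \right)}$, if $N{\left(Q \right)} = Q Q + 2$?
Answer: $7126$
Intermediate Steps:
$N{\left(Q \right)} = 2 + Q^{2}$ ($N{\left(Q \right)} = Q^{2} + 2 = 2 + Q^{2}$)
$\left(81 + Z{\left(1 \right)}\right)^{2} + N{\left(M 1 \right)} = \left(81 + 1^{-1}\right)^{2} + \left(2 + \left(\left(-20\right) 1\right)^{2}\right) = \left(81 + 1\right)^{2} + \left(2 + \left(-20\right)^{2}\right) = 82^{2} + \left(2 + 400\right) = 6724 + 402 = 7126$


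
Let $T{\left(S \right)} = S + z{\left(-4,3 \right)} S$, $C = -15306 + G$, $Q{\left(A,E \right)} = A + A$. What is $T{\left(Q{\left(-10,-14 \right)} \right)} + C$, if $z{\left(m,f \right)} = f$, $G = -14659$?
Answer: $-30045$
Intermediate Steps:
$Q{\left(A,E \right)} = 2 A$
$C = -29965$ ($C = -15306 - 14659 = -29965$)
$T{\left(S \right)} = 4 S$ ($T{\left(S \right)} = S + 3 S = 4 S$)
$T{\left(Q{\left(-10,-14 \right)} \right)} + C = 4 \cdot 2 \left(-10\right) - 29965 = 4 \left(-20\right) - 29965 = -80 - 29965 = -30045$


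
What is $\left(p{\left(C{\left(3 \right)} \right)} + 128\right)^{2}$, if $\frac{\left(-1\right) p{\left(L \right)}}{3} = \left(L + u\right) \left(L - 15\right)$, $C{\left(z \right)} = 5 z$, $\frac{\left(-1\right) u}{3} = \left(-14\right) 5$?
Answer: $16384$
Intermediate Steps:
$u = 210$ ($u = - 3 \left(\left(-14\right) 5\right) = \left(-3\right) \left(-70\right) = 210$)
$p{\left(L \right)} = - 3 \left(-15 + L\right) \left(210 + L\right)$ ($p{\left(L \right)} = - 3 \left(L + 210\right) \left(L - 15\right) = - 3 \left(210 + L\right) \left(-15 + L\right) = - 3 \left(-15 + L\right) \left(210 + L\right)$)
$\left(p{\left(C{\left(3 \right)} \right)} + 128\right)^{2} = \left(\left(9450 - 585 \cdot 5 \cdot 3 - 3 \left(5 \cdot 3\right)^{2}\right) + 128\right)^{2} = \left(\left(9450 - 8775 - 3 \cdot 15^{2}\right) + 128\right)^{2} = \left(\left(9450 - 8775 - 675\right) + 128\right)^{2} = \left(0 + 128\right)^{2} = 128^{2} = 16384$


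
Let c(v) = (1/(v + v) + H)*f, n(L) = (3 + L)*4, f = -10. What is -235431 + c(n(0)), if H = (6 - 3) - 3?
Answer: -2825177/12 ≈ -2.3543e+5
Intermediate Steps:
H = 0 (H = 3 - 3 = 0)
n(L) = 12 + 4*L
c(v) = -5/v (c(v) = (1/(v + v) + 0)*(-10) = (1/(2*v) + 0)*(-10) = (1/(2*v))*(-10) = -5/v)
-235431 + c(n(0)) = -235431 - 5/(12 + 4*0) = -235431 - 5/(12 + 0) = -235431 - 5/12 = -2825177/12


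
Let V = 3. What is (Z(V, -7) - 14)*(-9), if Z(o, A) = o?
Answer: 99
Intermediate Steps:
(Z(V, -7) - 14)*(-9) = (3 - 14)*(-9) = -11*(-9) = 99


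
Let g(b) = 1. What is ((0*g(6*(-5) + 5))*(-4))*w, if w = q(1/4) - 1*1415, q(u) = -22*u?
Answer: 0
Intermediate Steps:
w = -2841/2 (w = -22/4 - 1*1415 = -22*¼ - 1415 = -11/2 - 1415 = -2841/2 ≈ -1420.5)
((0*g(6*(-5) + 5))*(-4))*w = ((0*1)*(-4))*(-2841/2) = (0*(-4))*(-2841/2) = 0*(-2841/2) = 0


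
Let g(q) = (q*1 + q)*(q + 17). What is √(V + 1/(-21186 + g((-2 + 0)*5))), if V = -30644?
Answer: I*√13936838391070/21326 ≈ 175.05*I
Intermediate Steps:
g(q) = 2*q*(17 + q) (g(q) = (q + q)*(17 + q) = (2*q)*(17 + q) = 2*q*(17 + q))
√(V + 1/(-21186 + g((-2 + 0)*5))) = √(-30644 + 1/(-21186 + 2*((-2 + 0)*5)*(17 + (-2 + 0)*5))) = √(-30644 + 1/(-21186 + 2*(-2*5)*(17 - 2*5))) = √(-30644 + 1/(-21186 + 2*(-10)*(17 - 10))) = √(-30644 + 1/(-21186 + 2*(-10)*7)) = √(-30644 + 1/(-21186 - 140)) = √(-30644 + 1/(-21326)) = √(-30644 - 1/21326) = √(-653513945/21326) = I*√13936838391070/21326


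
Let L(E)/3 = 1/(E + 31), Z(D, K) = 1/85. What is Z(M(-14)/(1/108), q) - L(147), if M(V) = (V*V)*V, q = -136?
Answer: -77/15130 ≈ -0.0050892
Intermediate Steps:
M(V) = V³ (M(V) = V²*V = V³)
Z(D, K) = 1/85
L(E) = 3/(31 + E) (L(E) = 3/(E + 31) = 3/(31 + E))
Z(M(-14)/(1/108), q) - L(147) = 1/85 - 3/(31 + 147) = 1/85 - 3/178 = -77/15130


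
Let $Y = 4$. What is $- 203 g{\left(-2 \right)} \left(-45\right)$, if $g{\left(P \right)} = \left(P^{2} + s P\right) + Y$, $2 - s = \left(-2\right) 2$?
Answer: $-36540$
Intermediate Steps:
$s = 6$ ($s = 2 - \left(-2\right) 2 = 2 - -4 = 2 + 4 = 6$)
$g{\left(P \right)} = 4 + P^{2} + 6 P$ ($g{\left(P \right)} = \left(P^{2} + 6 P\right) + 4 = 4 + P^{2} + 6 P$)
$- 203 g{\left(-2 \right)} \left(-45\right) = - 203 \left(4 + \left(-2\right)^{2} + 6 \left(-2\right)\right) \left(-45\right) = - 203 \left(4 + 4 - 12\right) \left(-45\right) = \left(-203\right) \left(-4\right) \left(-45\right) = 812 \left(-45\right) = -36540$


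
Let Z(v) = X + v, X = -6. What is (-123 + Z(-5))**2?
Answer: 17956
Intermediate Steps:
Z(v) = -6 + v
(-123 + Z(-5))**2 = (-123 + (-6 - 5))**2 = (-123 - 11)**2 = (-134)**2 = 17956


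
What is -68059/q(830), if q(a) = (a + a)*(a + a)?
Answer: -68059/2755600 ≈ -0.024698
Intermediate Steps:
q(a) = 4*a² (q(a) = (2*a)*(2*a) = 4*a²)
-68059/q(830) = -68059/(4*830²) = -68059/(4*688900) = -68059/2755600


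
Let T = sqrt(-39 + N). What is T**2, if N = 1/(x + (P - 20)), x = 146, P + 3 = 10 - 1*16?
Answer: -4562/117 ≈ -38.991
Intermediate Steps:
P = -9 (P = -3 + (10 - 1*16) = -3 + (10 - 16) = -3 - 6 = -9)
N = 1/117 (N = 1/(146 + (-9 - 20)) = 1/(146 - 29) = 1/117 ≈ 0.0085470)
T = I*sqrt(59306)/39 (T = sqrt(-39 + 1/117) = sqrt(-4562/117) = I*sqrt(59306)/39 ≈ 6.2443*I)
T**2 = (I*sqrt(59306)/39)**2 = -4562/117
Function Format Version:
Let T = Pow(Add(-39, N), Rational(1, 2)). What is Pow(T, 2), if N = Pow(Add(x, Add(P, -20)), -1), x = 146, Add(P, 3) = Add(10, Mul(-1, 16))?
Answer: Rational(-4562, 117) ≈ -38.991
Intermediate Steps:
P = -9 (P = Add(-3, Add(10, Mul(-1, 16))) = Add(-3, Add(10, -16)) = Add(-3, -6) = -9)
N = Rational(1, 117) (N = Pow(Add(146, Add(-9, -20)), -1) = Pow(Add(146, -29), -1) = Pow(117, -1) = Rational(1, 117) ≈ 0.0085470)
T = Mul(Rational(1, 39), I, Pow(59306, Rational(1, 2))) (T = Pow(Add(-39, Rational(1, 117)), Rational(1, 2)) = Pow(Rational(-4562, 117), Rational(1, 2)) = Mul(Rational(1, 39), I, Pow(59306, Rational(1, 2))) ≈ Mul(6.2443, I))
Pow(T, 2) = Pow(Mul(Rational(1, 39), I, Pow(59306, Rational(1, 2))), 2) = Rational(-4562, 117)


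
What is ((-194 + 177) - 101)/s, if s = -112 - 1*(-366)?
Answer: -59/127 ≈ -0.46457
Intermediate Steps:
s = 254 (s = -112 + 366 = 254)
((-194 + 177) - 101)/s = ((-194 + 177) - 101)/254 = (-17 - 101)*(1/254) = -118*1/254 = -59/127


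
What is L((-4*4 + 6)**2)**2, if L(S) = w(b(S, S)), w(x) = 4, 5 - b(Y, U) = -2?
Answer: 16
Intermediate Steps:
b(Y, U) = 7 (b(Y, U) = 5 - 1*(-2) = 5 + 2 = 7)
L(S) = 4
L((-4*4 + 6)**2)**2 = 4**2 = 16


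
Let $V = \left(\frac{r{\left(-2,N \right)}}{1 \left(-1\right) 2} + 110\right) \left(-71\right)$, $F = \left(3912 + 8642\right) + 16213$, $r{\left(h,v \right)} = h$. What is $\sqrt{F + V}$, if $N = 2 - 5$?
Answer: $59 \sqrt{6} \approx 144.52$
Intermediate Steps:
$N = -3$ ($N = 2 - 5 = -3$)
$F = 28767$ ($F = 12554 + 16213 = 28767$)
$V = -7881$ ($V = \left(- \frac{2}{1 \left(-1\right) 2} + 110\right) \left(-71\right) = \left(- \frac{2}{\left(-1\right) 2} + 110\right) \left(-71\right) = \left(- \frac{2}{-2} + 110\right) \left(-71\right) = \left(\left(-2\right) \left(- \frac{1}{2}\right) + 110\right) \left(-71\right) = \left(1 + 110\right) \left(-71\right) = 111 \left(-71\right) = -7881$)
$\sqrt{F + V} = \sqrt{28767 - 7881} = \sqrt{20886} = 59 \sqrt{6}$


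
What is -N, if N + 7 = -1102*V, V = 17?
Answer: 18741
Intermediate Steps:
N = -18741 (N = -7 - 1102*17 = -7 - 18734 = -18741)
-N = -1*(-18741) = 18741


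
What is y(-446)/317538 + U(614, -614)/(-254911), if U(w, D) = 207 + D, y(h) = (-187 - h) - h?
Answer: 102983407/26981309706 ≈ 0.0038168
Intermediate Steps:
y(h) = -187 - 2*h
y(-446)/317538 + U(614, -614)/(-254911) = (-187 - 2*(-446))/317538 + (207 - 614)/(-254911) = (-187 + 892)*(1/317538) - 407*(-1/254911) = 705*(1/317538) + 407/254911 = 235/105846 + 407/254911 = 102983407/26981309706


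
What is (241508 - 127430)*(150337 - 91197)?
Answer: 6746572920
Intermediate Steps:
(241508 - 127430)*(150337 - 91197) = 114078*59140 = 6746572920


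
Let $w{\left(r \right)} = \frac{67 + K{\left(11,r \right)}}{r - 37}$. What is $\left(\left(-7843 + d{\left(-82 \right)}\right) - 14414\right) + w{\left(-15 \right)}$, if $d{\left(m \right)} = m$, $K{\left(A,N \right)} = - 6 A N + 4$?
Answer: $- \frac{1162689}{52} \approx -22359.0$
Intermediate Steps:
$K{\left(A,N \right)} = 4 - 6 A N$ ($K{\left(A,N \right)} = - 6 A N + 4 = 4 - 6 A N$)
$w{\left(r \right)} = \frac{71 - 66 r}{-37 + r}$ ($w{\left(r \right)} = \frac{67 + \left(4 - 66 r\right)}{r - 37} = \frac{67 - \left(-4 + 66 r\right)}{-37 + r} = \frac{71 - 66 r}{-37 + r}$)
$\left(\left(-7843 + d{\left(-82 \right)}\right) - 14414\right) + w{\left(-15 \right)} = \left(\left(-7843 - 82\right) - 14414\right) + \frac{71 - -990}{-37 - 15} = \left(-7925 - 14414\right) + \frac{71 + 990}{-52} = -22339 - \frac{1061}{52} = - \frac{1162689}{52}$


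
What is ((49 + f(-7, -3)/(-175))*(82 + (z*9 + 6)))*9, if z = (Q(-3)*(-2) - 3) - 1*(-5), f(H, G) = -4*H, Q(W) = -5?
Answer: 2153844/25 ≈ 86154.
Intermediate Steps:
z = 12 (z = (-5*(-2) - 3) - 1*(-5) = (10 - 3) + 5 = 7 + 5 = 12)
((49 + f(-7, -3)/(-175))*(82 + (z*9 + 6)))*9 = ((49 - 4*(-7)/(-175))*(82 + (12*9 + 6)))*9 = ((49 + 28*(-1/175))*(82 + (108 + 6)))*9 = ((49 - 4/25)*(82 + 114))*9 = ((1221/25)*196)*9 = (239316/25)*9 = 2153844/25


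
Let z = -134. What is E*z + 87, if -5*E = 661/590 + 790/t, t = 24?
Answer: 8842847/8850 ≈ 999.19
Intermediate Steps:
E = -120491/17700 (E = -(661/590 + 790/24)/5 = -(661*(1/590) + 790*(1/24))/5 = -(661/590 + 395/12)/5 = -⅕*120491/3540 = -120491/17700 ≈ -6.8074)
E*z + 87 = -120491/17700*(-134) + 87 = 8072897/8850 + 87 = 8842847/8850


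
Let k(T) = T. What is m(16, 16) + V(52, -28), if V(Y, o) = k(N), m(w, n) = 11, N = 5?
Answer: 16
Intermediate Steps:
V(Y, o) = 5
m(16, 16) + V(52, -28) = 11 + 5 = 16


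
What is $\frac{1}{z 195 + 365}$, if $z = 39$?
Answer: $\frac{1}{7970} \approx 0.00012547$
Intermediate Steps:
$\frac{1}{z 195 + 365} = \frac{1}{39 \cdot 195 + 365} = \frac{1}{7605 + 365} = \frac{1}{7970}$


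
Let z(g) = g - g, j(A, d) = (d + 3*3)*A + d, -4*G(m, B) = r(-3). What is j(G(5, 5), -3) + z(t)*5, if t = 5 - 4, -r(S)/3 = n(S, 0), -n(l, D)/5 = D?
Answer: -3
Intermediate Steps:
n(l, D) = -5*D
r(S) = 0 (r(S) = -(-15)*0 = -3*0 = 0)
G(m, B) = 0 (G(m, B) = -¼*0 = 0)
j(A, d) = d + A*(9 + d) (j(A, d) = (d + 9)*A + d = (9 + d)*A + d = A*(9 + d) + d = d + A*(9 + d))
t = 1
z(g) = 0
j(G(5, 5), -3) + z(t)*5 = (-3 + 9*0 + 0*(-3)) + 0*5 = (-3 + 0 + 0) + 0 = -3 + 0 = -3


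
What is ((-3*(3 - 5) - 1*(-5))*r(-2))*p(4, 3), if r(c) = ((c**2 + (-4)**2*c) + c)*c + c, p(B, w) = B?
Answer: 2552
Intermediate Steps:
r(c) = c + c*(c**2 + 17*c) (r(c) = ((c**2 + 16*c) + c)*c + c = (c**2 + 17*c)*c + c = c*(c**2 + 17*c) + c = c + c*(c**2 + 17*c))
((-3*(3 - 5) - 1*(-5))*r(-2))*p(4, 3) = ((-3*(3 - 5) - 1*(-5))*(-2*(1 + (-2)**2 + 17*(-2))))*4 = ((-3*(-2) + 5)*(-2*(1 + 4 - 34)))*4 = ((6 + 5)*(-2*(-29)))*4 = (11*58)*4 = 638*4 = 2552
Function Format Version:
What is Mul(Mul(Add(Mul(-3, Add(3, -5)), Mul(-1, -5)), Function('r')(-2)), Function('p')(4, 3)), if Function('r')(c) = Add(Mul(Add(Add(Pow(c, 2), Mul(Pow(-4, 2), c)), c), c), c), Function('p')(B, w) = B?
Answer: 2552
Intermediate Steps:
Function('r')(c) = Add(c, Mul(c, Add(Pow(c, 2), Mul(17, c)))) (Function('r')(c) = Add(Mul(Add(Add(Pow(c, 2), Mul(16, c)), c), c), c) = Add(Mul(Add(Pow(c, 2), Mul(17, c)), c), c) = Add(Mul(c, Add(Pow(c, 2), Mul(17, c))), c) = Add(c, Mul(c, Add(Pow(c, 2), Mul(17, c)))))
Mul(Mul(Add(Mul(-3, Add(3, -5)), Mul(-1, -5)), Function('r')(-2)), Function('p')(4, 3)) = Mul(Mul(Add(Mul(-3, Add(3, -5)), Mul(-1, -5)), Mul(-2, Add(1, Pow(-2, 2), Mul(17, -2)))), 4) = Mul(Mul(Add(Mul(-3, -2), 5), Mul(-2, Add(1, 4, -34))), 4) = Mul(Mul(Add(6, 5), Mul(-2, -29)), 4) = Mul(Mul(11, 58), 4) = Mul(638, 4) = 2552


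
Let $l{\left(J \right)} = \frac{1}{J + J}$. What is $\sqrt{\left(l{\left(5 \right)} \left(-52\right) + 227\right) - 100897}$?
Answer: $\frac{4 i \sqrt{157305}}{5} \approx 317.29 i$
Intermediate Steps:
$l{\left(J \right)} = \frac{1}{2 J}$
$\sqrt{\left(l{\left(5 \right)} \left(-52\right) + 227\right) - 100897} = \sqrt{\left(\frac{1}{2 \cdot 5} \left(-52\right) + 227\right) - 100897} = \sqrt{\left(\frac{1}{2} \cdot \frac{1}{5} \left(-52\right) + 227\right) - 100897} = \sqrt{\left(\frac{1}{10} \left(-52\right) + 227\right) - 100897} = \sqrt{\left(- \frac{26}{5} + 227\right) - 100897} = \sqrt{\frac{1109}{5} - 100897} = \sqrt{- \frac{503376}{5}} = \frac{4 i \sqrt{157305}}{5}$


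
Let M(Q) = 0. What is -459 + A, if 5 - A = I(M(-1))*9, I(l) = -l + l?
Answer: -454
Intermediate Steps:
I(l) = 0
A = 5 (A = 5 - 0*9 = 5 - 1*0 = 5 + 0 = 5)
-459 + A = -459 + 5 = -454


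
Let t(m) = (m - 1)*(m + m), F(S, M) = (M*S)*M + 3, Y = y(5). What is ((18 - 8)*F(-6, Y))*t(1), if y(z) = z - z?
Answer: 0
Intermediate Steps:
y(z) = 0
Y = 0
F(S, M) = 3 + S*M² (F(S, M) = S*M² + 3 = 3 + S*M²)
t(m) = 2*m*(-1 + m) (t(m) = (-1 + m)*(2*m) = 2*m*(-1 + m))
((18 - 8)*F(-6, Y))*t(1) = ((18 - 8)*(3 - 6*0²))*(2*1*(-1 + 1)) = (10*(3 - 6*0))*(2*1*0) = (10*(3 + 0))*0 = (10*3)*0 = 30*0 = 0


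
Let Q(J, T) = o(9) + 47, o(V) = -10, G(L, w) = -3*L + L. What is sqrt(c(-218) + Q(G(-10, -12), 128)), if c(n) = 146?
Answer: sqrt(183) ≈ 13.528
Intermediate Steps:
G(L, w) = -2*L
Q(J, T) = 37 (Q(J, T) = -10 + 47 = 37)
sqrt(c(-218) + Q(G(-10, -12), 128)) = sqrt(146 + 37) = sqrt(183)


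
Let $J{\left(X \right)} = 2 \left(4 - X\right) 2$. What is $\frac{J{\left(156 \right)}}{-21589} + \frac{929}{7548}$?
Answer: $\frac{24645365}{162953772} \approx 0.15124$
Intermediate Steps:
$J{\left(X \right)} = 16 - 4 X$ ($J{\left(X \right)} = \left(8 - 2 X\right) 2 = 16 - 4 X$)
$\frac{J{\left(156 \right)}}{-21589} + \frac{929}{7548} = \frac{16 - 624}{-21589} + \frac{929}{7548} = \left(16 - 624\right) \left(- \frac{1}{21589}\right) + 929 \cdot \frac{1}{7548} = \left(-608\right) \left(- \frac{1}{21589}\right) + \frac{929}{7548} = \frac{608}{21589} + \frac{929}{7548} = \frac{24645365}{162953772}$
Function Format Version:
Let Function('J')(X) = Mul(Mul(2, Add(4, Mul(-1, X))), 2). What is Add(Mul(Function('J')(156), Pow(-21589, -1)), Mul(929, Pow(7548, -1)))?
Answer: Rational(24645365, 162953772) ≈ 0.15124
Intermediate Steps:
Function('J')(X) = Add(16, Mul(-4, X)) (Function('J')(X) = Mul(Add(8, Mul(-2, X)), 2) = Add(16, Mul(-4, X)))
Add(Mul(Function('J')(156), Pow(-21589, -1)), Mul(929, Pow(7548, -1))) = Add(Mul(Add(16, Mul(-4, 156)), Pow(-21589, -1)), Mul(929, Pow(7548, -1))) = Add(Mul(Add(16, -624), Rational(-1, 21589)), Mul(929, Rational(1, 7548))) = Add(Mul(-608, Rational(-1, 21589)), Rational(929, 7548)) = Add(Rational(608, 21589), Rational(929, 7548)) = Rational(24645365, 162953772)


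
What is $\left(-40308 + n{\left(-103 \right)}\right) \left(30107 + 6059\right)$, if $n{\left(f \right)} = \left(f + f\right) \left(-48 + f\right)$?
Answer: $-332799532$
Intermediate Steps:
$n{\left(f \right)} = 2 f \left(-48 + f\right)$
$\left(-40308 + n{\left(-103 \right)}\right) \left(30107 + 6059\right) = \left(-40308 + 2 \left(-103\right) \left(-48 - 103\right)\right) \left(30107 + 6059\right) = \left(-40308 + 2 \left(-103\right) \left(-151\right)\right) 36166 = \left(-40308 + 31106\right) 36166 = \left(-9202\right) 36166 = -332799532$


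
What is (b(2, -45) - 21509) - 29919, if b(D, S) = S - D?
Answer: -51475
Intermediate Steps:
(b(2, -45) - 21509) - 29919 = ((-45 - 1*2) - 21509) - 29919 = ((-45 - 2) - 21509) - 29919 = (-47 - 21509) - 29919 = -21556 - 29919 = -51475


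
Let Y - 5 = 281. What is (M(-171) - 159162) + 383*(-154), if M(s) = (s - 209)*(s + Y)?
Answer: -261844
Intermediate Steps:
Y = 286 (Y = 5 + 281 = 286)
M(s) = (-209 + s)*(286 + s) (M(s) = (s - 209)*(s + 286) = (-209 + s)*(286 + s))
(M(-171) - 159162) + 383*(-154) = ((-59774 + (-171)² + 77*(-171)) - 159162) + 383*(-154) = ((-59774 + 29241 - 13167) - 159162) - 58982 = (-43700 - 159162) - 58982 = -202862 - 58982 = -261844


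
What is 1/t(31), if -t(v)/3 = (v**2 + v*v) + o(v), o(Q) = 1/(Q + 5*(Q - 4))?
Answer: -166/957159 ≈ -0.00017343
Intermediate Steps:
o(Q) = 1/(-20 + 6*Q) (o(Q) = 1/(Q + 5*(-4 + Q)) = 1/(Q + (-20 + 5*Q)) = 1/(-20 + 6*Q))
t(v) = -6*v**2 - 3/(2*(-10 + 3*v)) (t(v) = -3*((v**2 + v*v) + 1/(2*(-10 + 3*v))) = -3*((v**2 + v**2) + 1/(2*(-10 + 3*v))) = -3*(2*v**2 + 1/(2*(-10 + 3*v))) = -3*(1/(2*(-10 + 3*v)) + 2*v**2) = -6*v**2 - 3/(2*(-10 + 3*v)))
1/t(31) = 1/(3*(-1 + 4*31**2*(10 - 3*31))/(2*(-10 + 3*31))) = 1/(3*(-1 + 4*961*(10 - 93))/(2*(-10 + 93))) = 1/((3/2)*(-1 + 4*961*(-83))/83) = 1/((3/2)*(1/83)*(-1 - 319052)) = 1/((3/2)*(1/83)*(-319053)) = 1/(-957159/166) = -166/957159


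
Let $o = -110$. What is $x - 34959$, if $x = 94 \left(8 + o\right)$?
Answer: $-44547$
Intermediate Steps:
$x = -9588$ ($x = 94 \left(8 - 110\right) = 94 \left(-102\right) = -9588$)
$x - 34959 = -9588 - 34959 = -44547$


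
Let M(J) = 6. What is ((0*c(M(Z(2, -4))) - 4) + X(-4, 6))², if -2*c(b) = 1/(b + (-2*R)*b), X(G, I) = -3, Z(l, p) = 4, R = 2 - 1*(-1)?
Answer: 49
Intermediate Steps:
R = 3 (R = 2 + 1 = 3)
c(b) = 1/(10*b) (c(b) = -1/(2*(b + (-2*3)*b)) = -1/(2*(b - 6*b)) = -(-1/(5*b))/2 = -(-1)/(10*b) = 1/(10*b))
((0*c(M(Z(2, -4))) - 4) + X(-4, 6))² = ((0*((⅒)/6) - 4) - 3)² = ((0*((⅒)*(⅙)) - 4) - 3)² = ((0*(1/60) - 4) - 3)² = ((0 - 4) - 3)² = (-4 - 3)² = (-7)² = 49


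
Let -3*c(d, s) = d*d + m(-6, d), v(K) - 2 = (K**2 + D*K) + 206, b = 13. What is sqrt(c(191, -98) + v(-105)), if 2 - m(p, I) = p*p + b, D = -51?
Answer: sqrt(39990)/3 ≈ 66.658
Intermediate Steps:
v(K) = 208 + K**2 - 51*K (v(K) = 2 + ((K**2 - 51*K) + 206) = 2 + (206 + K**2 - 51*K) = 208 + K**2 - 51*K)
m(p, I) = -11 - p**2 (m(p, I) = 2 - (p*p + 13) = 2 - (p**2 + 13) = 2 - (13 + p**2) = 2 + (-13 - p**2) = -11 - p**2)
c(d, s) = 47/3 - d**2/3 (c(d, s) = -(d*d + (-11 - 1*(-6)**2))/3 = -(d**2 + (-11 - 1*36))/3 = -(d**2 + (-11 - 36))/3 = -(d**2 - 47)/3 = -(-47 + d**2)/3 = 47/3 - d**2/3)
sqrt(c(191, -98) + v(-105)) = sqrt((47/3 - 1/3*191**2) + (208 + (-105)**2 - 51*(-105))) = sqrt((47/3 - 1/3*36481) + (208 + 11025 + 5355)) = sqrt((47/3 - 36481/3) + 16588) = sqrt(-36434/3 + 16588) = sqrt(13330/3) = sqrt(39990)/3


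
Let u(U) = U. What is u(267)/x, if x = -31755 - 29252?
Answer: -267/61007 ≈ -0.0043765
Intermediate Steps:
x = -61007
u(267)/x = 267/(-61007) = 267*(-1/61007) = -267/61007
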